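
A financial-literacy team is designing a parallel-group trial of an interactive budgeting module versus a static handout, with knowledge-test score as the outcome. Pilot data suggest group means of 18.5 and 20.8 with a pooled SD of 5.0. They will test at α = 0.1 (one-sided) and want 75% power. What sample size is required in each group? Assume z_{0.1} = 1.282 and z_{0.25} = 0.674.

n = 37 per group

Cohen's d = |M₁ − M₂| / SD_pooled = |18.5 − 20.8| / 5.0 = 2.3 / 5.0 = 0.460.
For two independent groups with equal n: n = 2·((z_{α} + z_β) / d)².
z_{α} + z_β = 1.282 + 0.674 = 1.956.
n = 2 × (1.956 / 0.460)² = 2 × 4.252² = 2 × 18.08 = 36.2.
Round up to the next whole participant.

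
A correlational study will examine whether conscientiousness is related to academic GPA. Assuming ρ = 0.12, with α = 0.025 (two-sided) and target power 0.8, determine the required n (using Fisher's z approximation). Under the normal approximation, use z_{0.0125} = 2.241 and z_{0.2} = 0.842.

Fisher's z: C = ½·ln((1+r)/(1−r)) = ½·ln(1.2727) = 0.1206.
n = ((z_{α/2} + z_β)/C)² + 3.
(2.241 + 0.842) / 0.1206 = 3.083 / 0.1206 = 25.564.
n = 25.564² + 3 = 653.51 + 3 = 656.5.
Round up.

n = 657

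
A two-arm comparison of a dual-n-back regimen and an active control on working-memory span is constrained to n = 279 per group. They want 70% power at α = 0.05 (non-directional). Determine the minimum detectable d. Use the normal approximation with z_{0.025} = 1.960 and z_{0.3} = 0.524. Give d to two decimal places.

For two independent groups of n = 279 each: d_min = (z_{α/2} + z_β)·√(2/n).
z-sum = 1.960 + 0.524 = 2.484.
d_min = 2.484 × √(2/279) = 2.484 × 0.0847 = 0.210.

d_min ≈ 0.21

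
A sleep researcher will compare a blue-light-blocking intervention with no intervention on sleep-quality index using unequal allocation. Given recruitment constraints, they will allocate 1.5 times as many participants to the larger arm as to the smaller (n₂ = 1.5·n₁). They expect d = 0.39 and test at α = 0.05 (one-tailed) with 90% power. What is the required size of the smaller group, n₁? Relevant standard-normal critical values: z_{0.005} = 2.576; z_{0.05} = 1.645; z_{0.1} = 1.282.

n₁ = 94

With allocation ratio k = n₂/n₁ = 1.5, Var(x̄₁−x̄₂) = σ²(1/n₁ + 1/(k·n₁)) = σ²·(k+1)/(k·n₁).
So n₁ = (1 + 1/k)·((z_{α} + z_β)/d)² = 1.667 × (2.927/0.39)².
n₁ = 1.667 × 56.33 = 93.9.
Round up: n₁ = 94, giving n₂ = 1.5 × 94 = 141.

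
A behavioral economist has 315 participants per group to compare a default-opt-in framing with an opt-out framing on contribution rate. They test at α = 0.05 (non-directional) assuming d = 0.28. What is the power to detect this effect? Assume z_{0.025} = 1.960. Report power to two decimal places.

For two equal groups, power = Φ(d·√(n/2) − z_{α/2}).
d·√(n/2) = 0.28 × √(315/2) = 0.28 × 12.550 = 3.514.
z_β = 3.514 − 1.960 = 1.554.
Power = Φ(1.554) = 0.940.

power ≈ 0.94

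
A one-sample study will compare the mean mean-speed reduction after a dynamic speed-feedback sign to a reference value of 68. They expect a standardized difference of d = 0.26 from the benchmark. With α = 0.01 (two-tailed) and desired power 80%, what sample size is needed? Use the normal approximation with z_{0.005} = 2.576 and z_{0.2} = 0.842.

n = 173

For a one-sample test: n = ((z_{α/2} + z_β) / d)².
z_{α/2} + z_β = 2.576 + 0.842 = 3.418.
n = (3.418 / 0.26)² = 13.146² = 172.82.
Round up.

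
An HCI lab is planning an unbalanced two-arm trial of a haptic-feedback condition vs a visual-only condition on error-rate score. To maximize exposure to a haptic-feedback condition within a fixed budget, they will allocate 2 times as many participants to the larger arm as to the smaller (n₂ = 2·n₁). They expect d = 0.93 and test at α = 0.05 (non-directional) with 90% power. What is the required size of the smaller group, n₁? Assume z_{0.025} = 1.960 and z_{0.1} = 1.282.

n₁ = 19

With allocation ratio k = n₂/n₁ = 2, Var(x̄₁−x̄₂) = σ²(1/n₁ + 1/(k·n₁)) = σ²·(k+1)/(k·n₁).
So n₁ = (1 + 1/k)·((z_{α/2} + z_β)/d)² = 1.500 × (3.242/0.93)².
n₁ = 1.500 × 12.15 = 18.2.
Round up: n₁ = 19, giving n₂ = 2 × 19 = 38.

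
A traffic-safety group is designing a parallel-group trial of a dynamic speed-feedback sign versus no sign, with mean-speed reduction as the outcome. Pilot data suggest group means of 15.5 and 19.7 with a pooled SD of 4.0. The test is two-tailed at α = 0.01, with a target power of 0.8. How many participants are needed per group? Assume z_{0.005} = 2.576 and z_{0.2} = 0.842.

n = 22 per group

Cohen's d = |M₁ − M₂| / SD_pooled = |15.5 − 19.7| / 4.0 = 4.2 / 4.0 = 1.050.
For two independent groups with equal n: n = 2·((z_{α/2} + z_β) / d)².
z_{α/2} + z_β = 2.576 + 0.842 = 3.418.
n = 2 × (3.418 / 1.050)² = 2 × 3.255² = 2 × 10.60 = 21.2.
Round up to the next whole participant.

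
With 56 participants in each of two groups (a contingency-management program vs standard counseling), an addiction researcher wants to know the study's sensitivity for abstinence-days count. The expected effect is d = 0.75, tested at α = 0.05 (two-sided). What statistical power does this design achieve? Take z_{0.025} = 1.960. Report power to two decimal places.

For two equal groups, power = Φ(d·√(n/2) − z_{α/2}).
d·√(n/2) = 0.75 × √(56/2) = 0.75 × 5.292 = 3.969.
z_β = 3.969 − 1.960 = 2.009.
Power = Φ(2.009) = 0.978.

power ≈ 0.98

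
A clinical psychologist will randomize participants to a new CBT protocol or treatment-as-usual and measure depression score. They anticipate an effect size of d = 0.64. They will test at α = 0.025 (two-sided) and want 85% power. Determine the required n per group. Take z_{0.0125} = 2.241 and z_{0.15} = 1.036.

For two independent groups with equal n: n = 2·((z_{α/2} + z_β) / d)².
z_{α/2} + z_β = 2.241 + 1.036 = 3.277.
n = 2 × (3.277 / 0.64)² = 2 × 5.120² = 2 × 26.22 = 52.4.
Round up to the next whole participant.

n = 53 per group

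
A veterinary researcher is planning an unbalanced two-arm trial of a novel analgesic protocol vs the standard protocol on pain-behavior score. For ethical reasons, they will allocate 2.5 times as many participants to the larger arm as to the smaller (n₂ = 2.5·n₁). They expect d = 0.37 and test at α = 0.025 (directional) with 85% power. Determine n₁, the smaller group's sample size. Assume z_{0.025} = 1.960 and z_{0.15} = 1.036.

n₁ = 92

With allocation ratio k = n₂/n₁ = 2.5, Var(x̄₁−x̄₂) = σ²(1/n₁ + 1/(k·n₁)) = σ²·(k+1)/(k·n₁).
So n₁ = (1 + 1/k)·((z_{α} + z_β)/d)² = 1.400 × (2.996/0.37)².
n₁ = 1.400 × 65.57 = 91.8.
Round up: n₁ = 92, giving n₂ = 2.5 × 92 = 230.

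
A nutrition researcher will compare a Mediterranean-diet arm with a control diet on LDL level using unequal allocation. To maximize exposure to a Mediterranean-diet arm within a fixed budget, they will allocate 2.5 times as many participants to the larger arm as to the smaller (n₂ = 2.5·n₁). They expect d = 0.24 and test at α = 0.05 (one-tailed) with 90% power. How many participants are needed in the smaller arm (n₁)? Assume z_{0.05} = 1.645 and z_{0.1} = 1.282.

n₁ = 209

With allocation ratio k = n₂/n₁ = 2.5, Var(x̄₁−x̄₂) = σ²(1/n₁ + 1/(k·n₁)) = σ²·(k+1)/(k·n₁).
So n₁ = (1 + 1/k)·((z_{α} + z_β)/d)² = 1.400 × (2.927/0.24)².
n₁ = 1.400 × 148.74 = 208.2.
Round up: n₁ = 209, giving n₂ = ⌈2.5 × 209⌉ = ⌈522.5⌉ = 523.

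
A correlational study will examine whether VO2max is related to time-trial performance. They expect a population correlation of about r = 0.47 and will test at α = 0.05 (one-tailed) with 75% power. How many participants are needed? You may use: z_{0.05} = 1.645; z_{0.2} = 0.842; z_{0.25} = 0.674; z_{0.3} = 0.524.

n = 24

Fisher's z: C = ½·ln((1+r)/(1−r)) = ½·ln(2.7736) = 0.5101.
n = ((z_{α} + z_β)/C)² + 3.
(1.645 + 0.674) / 0.5101 = 2.319 / 0.5101 = 4.546.
n = 4.546² + 3 = 20.67 + 3 = 23.7.
Round up.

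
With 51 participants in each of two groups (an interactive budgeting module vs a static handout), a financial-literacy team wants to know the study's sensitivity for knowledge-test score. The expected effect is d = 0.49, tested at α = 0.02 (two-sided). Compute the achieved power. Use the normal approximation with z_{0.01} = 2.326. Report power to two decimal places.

power ≈ 0.56

For two equal groups, power = Φ(d·√(n/2) − z_{α/2}).
d·√(n/2) = 0.49 × √(51/2) = 0.49 × 5.050 = 2.474.
z_β = 2.474 − 2.326 = 0.148.
Power = Φ(0.148) = 0.559.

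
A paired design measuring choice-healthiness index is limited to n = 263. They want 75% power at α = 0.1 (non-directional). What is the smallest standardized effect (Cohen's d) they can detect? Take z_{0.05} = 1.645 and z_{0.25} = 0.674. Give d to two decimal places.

For a single sample (or paired design) of n = 263: d_min = (z_{α/2} + z_β)/√n.
z-sum = 1.645 + 0.674 = 2.319.
d_min = 2.319 / √263 = 2.319 / 16.217 = 0.143.

d_min ≈ 0.14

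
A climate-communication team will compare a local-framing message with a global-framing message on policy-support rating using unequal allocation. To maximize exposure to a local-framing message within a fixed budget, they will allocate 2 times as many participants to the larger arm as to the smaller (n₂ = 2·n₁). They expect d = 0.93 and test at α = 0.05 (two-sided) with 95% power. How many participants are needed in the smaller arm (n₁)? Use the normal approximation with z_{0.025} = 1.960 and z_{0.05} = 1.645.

n₁ = 23

With allocation ratio k = n₂/n₁ = 2, Var(x̄₁−x̄₂) = σ²(1/n₁ + 1/(k·n₁)) = σ²·(k+1)/(k·n₁).
So n₁ = (1 + 1/k)·((z_{α/2} + z_β)/d)² = 1.500 × (3.605/0.93)².
n₁ = 1.500 × 15.03 = 22.5.
Round up: n₁ = 23, giving n₂ = 2 × 23 = 46.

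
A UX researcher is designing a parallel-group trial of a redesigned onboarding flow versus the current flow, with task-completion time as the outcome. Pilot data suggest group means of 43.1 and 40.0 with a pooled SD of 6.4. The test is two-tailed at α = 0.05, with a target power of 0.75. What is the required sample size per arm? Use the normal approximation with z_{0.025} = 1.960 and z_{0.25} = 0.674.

Cohen's d = |M₁ − M₂| / SD_pooled = |43.1 − 40.0| / 6.4 = 3.1 / 6.4 = 0.484.
For two independent groups with equal n: n = 2·((z_{α/2} + z_β) / d)².
z_{α/2} + z_β = 1.960 + 0.674 = 2.634.
n = 2 × (2.634 / 0.484)² = 2 × 5.442² = 2 × 29.62 = 59.2.
Round up to the next whole participant.

n = 60 per group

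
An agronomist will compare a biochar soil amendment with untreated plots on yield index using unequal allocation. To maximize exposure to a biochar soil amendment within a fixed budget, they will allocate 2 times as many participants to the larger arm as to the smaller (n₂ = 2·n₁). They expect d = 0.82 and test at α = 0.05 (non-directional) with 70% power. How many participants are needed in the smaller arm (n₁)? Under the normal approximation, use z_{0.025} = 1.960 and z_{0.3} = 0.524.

n₁ = 14

With allocation ratio k = n₂/n₁ = 2, Var(x̄₁−x̄₂) = σ²(1/n₁ + 1/(k·n₁)) = σ²·(k+1)/(k·n₁).
So n₁ = (1 + 1/k)·((z_{α/2} + z_β)/d)² = 1.500 × (2.484/0.82)².
n₁ = 1.500 × 9.18 = 13.8.
Round up: n₁ = 14, giving n₂ = 2 × 14 = 28.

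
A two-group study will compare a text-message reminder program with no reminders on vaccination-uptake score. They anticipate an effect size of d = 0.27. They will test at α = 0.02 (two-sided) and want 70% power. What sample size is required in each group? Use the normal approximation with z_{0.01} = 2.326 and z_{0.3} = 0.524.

For two independent groups with equal n: n = 2·((z_{α/2} + z_β) / d)².
z_{α/2} + z_β = 2.326 + 0.524 = 2.850.
n = 2 × (2.850 / 0.27)² = 2 × 10.556² = 2 × 111.42 = 222.8.
Round up to the next whole participant.

n = 223 per group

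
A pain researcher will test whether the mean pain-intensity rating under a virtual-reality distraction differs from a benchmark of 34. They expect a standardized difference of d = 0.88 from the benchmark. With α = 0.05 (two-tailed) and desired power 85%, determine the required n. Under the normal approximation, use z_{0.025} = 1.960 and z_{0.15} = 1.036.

n = 12

For a one-sample test: n = ((z_{α/2} + z_β) / d)².
z_{α/2} + z_β = 1.960 + 1.036 = 2.996.
n = (2.996 / 0.88)² = 3.405² = 11.59.
Round up.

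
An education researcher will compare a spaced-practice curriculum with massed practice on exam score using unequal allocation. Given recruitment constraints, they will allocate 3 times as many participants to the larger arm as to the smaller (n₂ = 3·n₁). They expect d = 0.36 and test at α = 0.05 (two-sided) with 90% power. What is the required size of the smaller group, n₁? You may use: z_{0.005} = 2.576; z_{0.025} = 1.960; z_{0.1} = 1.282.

n₁ = 109

With allocation ratio k = n₂/n₁ = 3, Var(x̄₁−x̄₂) = σ²(1/n₁ + 1/(k·n₁)) = σ²·(k+1)/(k·n₁).
So n₁ = (1 + 1/k)·((z_{α/2} + z_β)/d)² = 1.333 × (3.242/0.36)².
n₁ = 1.333 × 81.10 = 108.1.
Round up: n₁ = 109, giving n₂ = 3 × 109 = 327.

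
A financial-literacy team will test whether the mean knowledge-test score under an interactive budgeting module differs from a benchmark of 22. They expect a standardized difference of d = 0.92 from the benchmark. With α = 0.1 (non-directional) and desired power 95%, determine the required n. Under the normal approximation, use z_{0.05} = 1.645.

For a one-sample test: n = ((z_{α/2} + z_β) / d)².
z_{α/2} + z_β = 1.645 + 1.645 = 3.290.
n = (3.290 / 0.92)² = 3.576² = 12.79.
Round up.

n = 13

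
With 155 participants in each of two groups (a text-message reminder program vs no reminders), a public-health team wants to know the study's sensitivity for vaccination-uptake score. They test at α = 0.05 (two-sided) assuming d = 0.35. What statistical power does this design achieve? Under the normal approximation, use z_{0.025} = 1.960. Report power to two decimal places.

power ≈ 0.87

For two equal groups, power = Φ(d·√(n/2) − z_{α/2}).
d·√(n/2) = 0.35 × √(155/2) = 0.35 × 8.803 = 3.081.
z_β = 3.081 − 1.960 = 1.121.
Power = Φ(1.121) = 0.869.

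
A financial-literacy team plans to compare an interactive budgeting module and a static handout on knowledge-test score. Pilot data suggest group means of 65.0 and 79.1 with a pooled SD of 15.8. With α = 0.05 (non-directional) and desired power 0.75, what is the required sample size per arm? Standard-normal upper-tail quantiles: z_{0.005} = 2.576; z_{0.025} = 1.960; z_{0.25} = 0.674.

n = 18 per group

Cohen's d = |M₁ − M₂| / SD_pooled = |65.0 − 79.1| / 15.8 = 14.1 / 15.8 = 0.892.
For two independent groups with equal n: n = 2·((z_{α/2} + z_β) / d)².
z_{α/2} + z_β = 1.960 + 0.674 = 2.634.
n = 2 × (2.634 / 0.892)² = 2 × 2.953² = 2 × 8.72 = 17.4.
Round up to the next whole participant.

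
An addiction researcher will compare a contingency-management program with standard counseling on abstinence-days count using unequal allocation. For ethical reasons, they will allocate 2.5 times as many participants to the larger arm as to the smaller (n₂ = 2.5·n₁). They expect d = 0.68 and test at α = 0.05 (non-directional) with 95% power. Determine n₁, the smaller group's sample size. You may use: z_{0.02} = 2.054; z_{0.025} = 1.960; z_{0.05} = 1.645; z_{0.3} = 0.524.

With allocation ratio k = n₂/n₁ = 2.5, Var(x̄₁−x̄₂) = σ²(1/n₁ + 1/(k·n₁)) = σ²·(k+1)/(k·n₁).
So n₁ = (1 + 1/k)·((z_{α/2} + z_β)/d)² = 1.400 × (3.605/0.68)².
n₁ = 1.400 × 28.11 = 39.3.
Round up: n₁ = 40, giving n₂ = 2.5 × 40 = 100.

n₁ = 40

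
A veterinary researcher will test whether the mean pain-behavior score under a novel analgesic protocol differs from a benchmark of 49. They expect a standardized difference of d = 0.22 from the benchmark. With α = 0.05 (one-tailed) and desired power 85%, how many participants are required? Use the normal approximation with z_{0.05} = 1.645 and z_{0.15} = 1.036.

n = 149

For a one-sample test: n = ((z_{α} + z_β) / d)².
z_{α} + z_β = 1.645 + 1.036 = 2.681.
n = (2.681 / 0.22)² = 12.186² = 148.51.
Round up.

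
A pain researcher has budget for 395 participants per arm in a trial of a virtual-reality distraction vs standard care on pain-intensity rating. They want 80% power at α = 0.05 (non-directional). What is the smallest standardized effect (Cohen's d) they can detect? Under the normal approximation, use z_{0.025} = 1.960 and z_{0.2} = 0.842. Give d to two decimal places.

d_min ≈ 0.20

For two independent groups of n = 395 each: d_min = (z_{α/2} + z_β)·√(2/n).
z-sum = 1.960 + 0.842 = 2.802.
d_min = 2.802 × √(2/395) = 2.802 × 0.0712 = 0.199.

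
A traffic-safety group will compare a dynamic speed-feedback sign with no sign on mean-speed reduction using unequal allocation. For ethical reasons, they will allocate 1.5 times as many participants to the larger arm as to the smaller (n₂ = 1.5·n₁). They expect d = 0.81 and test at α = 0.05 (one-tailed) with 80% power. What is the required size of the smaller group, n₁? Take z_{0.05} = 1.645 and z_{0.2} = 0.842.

n₁ = 16

With allocation ratio k = n₂/n₁ = 1.5, Var(x̄₁−x̄₂) = σ²(1/n₁ + 1/(k·n₁)) = σ²·(k+1)/(k·n₁).
So n₁ = (1 + 1/k)·((z_{α} + z_β)/d)² = 1.667 × (2.487/0.81)².
n₁ = 1.667 × 9.43 = 15.7.
Round up: n₁ = 16, giving n₂ = 1.5 × 16 = 24.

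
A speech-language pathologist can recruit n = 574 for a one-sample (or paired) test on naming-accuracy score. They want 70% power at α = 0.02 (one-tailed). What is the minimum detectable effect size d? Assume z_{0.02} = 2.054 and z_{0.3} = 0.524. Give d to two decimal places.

d_min ≈ 0.11

For a single sample (or paired design) of n = 574: d_min = (z_{α} + z_β)/√n.
z-sum = 2.054 + 0.524 = 2.578.
d_min = 2.578 / √574 = 2.578 / 23.958 = 0.108.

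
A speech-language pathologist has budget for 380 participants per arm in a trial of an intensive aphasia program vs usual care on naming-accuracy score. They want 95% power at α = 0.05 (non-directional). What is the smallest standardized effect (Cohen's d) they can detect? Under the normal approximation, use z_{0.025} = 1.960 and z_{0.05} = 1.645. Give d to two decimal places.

For two independent groups of n = 380 each: d_min = (z_{α/2} + z_β)·√(2/n).
z-sum = 1.960 + 1.645 = 3.605.
d_min = 3.605 × √(2/380) = 3.605 × 0.0725 = 0.262.

d_min ≈ 0.26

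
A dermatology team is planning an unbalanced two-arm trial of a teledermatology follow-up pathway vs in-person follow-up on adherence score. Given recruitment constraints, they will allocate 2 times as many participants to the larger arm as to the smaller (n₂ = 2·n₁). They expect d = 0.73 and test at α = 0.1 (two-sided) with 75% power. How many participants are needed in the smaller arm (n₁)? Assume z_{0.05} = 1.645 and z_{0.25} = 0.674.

n₁ = 16

With allocation ratio k = n₂/n₁ = 2, Var(x̄₁−x̄₂) = σ²(1/n₁ + 1/(k·n₁)) = σ²·(k+1)/(k·n₁).
So n₁ = (1 + 1/k)·((z_{α/2} + z_β)/d)² = 1.500 × (2.319/0.73)².
n₁ = 1.500 × 10.09 = 15.1.
Round up: n₁ = 16, giving n₂ = 2 × 16 = 32.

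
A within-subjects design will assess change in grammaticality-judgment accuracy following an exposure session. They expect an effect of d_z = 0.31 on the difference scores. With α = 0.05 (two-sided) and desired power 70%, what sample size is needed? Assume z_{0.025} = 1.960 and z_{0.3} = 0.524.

For a paired (one-sample on differences) test: n = ((z_{α/2} + z_β) / d)².
z_{α/2} + z_β = 1.960 + 0.524 = 2.484.
n = (2.484 / 0.31)² = 8.013² = 64.21.
Round up.

n = 65 pairs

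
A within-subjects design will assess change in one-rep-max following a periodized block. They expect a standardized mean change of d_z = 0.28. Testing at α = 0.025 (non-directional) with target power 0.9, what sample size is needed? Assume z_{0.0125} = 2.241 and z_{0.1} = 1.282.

For a paired (one-sample on differences) test: n = ((z_{α/2} + z_β) / d)².
z_{α/2} + z_β = 2.241 + 1.282 = 3.523.
n = (3.523 / 0.28)² = 12.582² = 158.31.
Round up.

n = 159 pairs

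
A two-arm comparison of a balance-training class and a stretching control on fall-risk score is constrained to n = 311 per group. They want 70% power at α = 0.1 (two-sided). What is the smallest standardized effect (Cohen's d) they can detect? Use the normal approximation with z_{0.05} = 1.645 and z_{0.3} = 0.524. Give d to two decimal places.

d_min ≈ 0.17

For two independent groups of n = 311 each: d_min = (z_{α/2} + z_β)·√(2/n).
z-sum = 1.645 + 0.524 = 2.169.
d_min = 2.169 × √(2/311) = 2.169 × 0.0802 = 0.174.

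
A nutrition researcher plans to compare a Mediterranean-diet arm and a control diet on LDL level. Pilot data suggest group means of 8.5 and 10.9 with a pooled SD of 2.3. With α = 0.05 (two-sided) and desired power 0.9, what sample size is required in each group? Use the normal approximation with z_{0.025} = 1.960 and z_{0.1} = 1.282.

Cohen's d = |M₁ − M₂| / SD_pooled = |8.5 − 10.9| / 2.3 = 2.4 / 2.3 = 1.043.
For two independent groups with equal n: n = 2·((z_{α/2} + z_β) / d)².
z_{α/2} + z_β = 1.960 + 1.282 = 3.242.
n = 2 × (3.242 / 1.043)² = 2 × 3.108² = 2 × 9.66 = 19.3.
Round up to the next whole participant.

n = 20 per group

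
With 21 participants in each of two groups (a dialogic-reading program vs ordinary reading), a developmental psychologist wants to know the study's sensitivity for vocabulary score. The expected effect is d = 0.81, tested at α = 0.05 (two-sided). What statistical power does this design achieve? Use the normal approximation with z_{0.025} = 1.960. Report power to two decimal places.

power ≈ 0.75

For two equal groups, power = Φ(d·√(n/2) − z_{α/2}).
d·√(n/2) = 0.81 × √(21/2) = 0.81 × 3.240 = 2.625.
z_β = 2.625 − 1.960 = 0.665.
Power = Φ(0.665) = 0.747.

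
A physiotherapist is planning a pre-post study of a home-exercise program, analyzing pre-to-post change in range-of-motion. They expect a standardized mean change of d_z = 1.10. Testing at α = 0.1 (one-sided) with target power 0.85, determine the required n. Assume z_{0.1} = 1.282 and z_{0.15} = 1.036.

For a paired (one-sample on differences) test: n = ((z_{α} + z_β) / d)².
z_{α} + z_β = 1.282 + 1.036 = 2.318.
n = (2.318 / 1.10)² = 2.107² = 4.44.
Round up.

n = 5 pairs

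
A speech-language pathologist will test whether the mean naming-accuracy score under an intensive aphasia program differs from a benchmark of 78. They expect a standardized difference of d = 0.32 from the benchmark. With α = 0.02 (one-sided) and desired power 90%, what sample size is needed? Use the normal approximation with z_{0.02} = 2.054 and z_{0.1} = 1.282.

n = 109

For a one-sample test: n = ((z_{α} + z_β) / d)².
z_{α} + z_β = 2.054 + 1.282 = 3.336.
n = (3.336 / 0.32)² = 10.425² = 108.68.
Round up.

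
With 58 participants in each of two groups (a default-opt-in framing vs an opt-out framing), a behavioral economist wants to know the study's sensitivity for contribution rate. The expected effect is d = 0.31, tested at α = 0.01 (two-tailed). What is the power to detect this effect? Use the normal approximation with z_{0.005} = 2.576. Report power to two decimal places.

For two equal groups, power = Φ(d·√(n/2) − z_{α/2}).
d·√(n/2) = 0.31 × √(58/2) = 0.31 × 5.385 = 1.669.
z_β = 1.669 − 2.576 = -0.907.
Power = Φ(-0.907) = 0.182.

power ≈ 0.18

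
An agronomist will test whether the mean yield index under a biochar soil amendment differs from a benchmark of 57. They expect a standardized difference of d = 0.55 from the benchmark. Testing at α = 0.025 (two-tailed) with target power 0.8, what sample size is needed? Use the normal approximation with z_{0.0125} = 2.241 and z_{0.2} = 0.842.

n = 32

For a one-sample test: n = ((z_{α/2} + z_β) / d)².
z_{α/2} + z_β = 2.241 + 0.842 = 3.083.
n = (3.083 / 0.55)² = 5.605² = 31.42.
Round up.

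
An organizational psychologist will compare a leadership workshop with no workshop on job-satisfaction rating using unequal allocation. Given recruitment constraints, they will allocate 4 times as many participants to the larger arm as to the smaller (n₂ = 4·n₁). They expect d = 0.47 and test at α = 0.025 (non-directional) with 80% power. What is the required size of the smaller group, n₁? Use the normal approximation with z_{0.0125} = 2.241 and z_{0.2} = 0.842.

With allocation ratio k = n₂/n₁ = 4, Var(x̄₁−x̄₂) = σ²(1/n₁ + 1/(k·n₁)) = σ²·(k+1)/(k·n₁).
So n₁ = (1 + 1/k)·((z_{α/2} + z_β)/d)² = 1.250 × (3.083/0.47)².
n₁ = 1.250 × 43.03 = 53.8.
Round up: n₁ = 54, giving n₂ = 4 × 54 = 216.

n₁ = 54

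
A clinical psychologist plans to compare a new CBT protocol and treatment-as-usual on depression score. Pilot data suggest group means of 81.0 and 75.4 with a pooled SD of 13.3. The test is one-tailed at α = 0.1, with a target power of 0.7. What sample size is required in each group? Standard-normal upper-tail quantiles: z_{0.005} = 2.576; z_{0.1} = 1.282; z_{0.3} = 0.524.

n = 37 per group

Cohen's d = |M₁ − M₂| / SD_pooled = |81.0 − 75.4| / 13.3 = 5.6 / 13.3 = 0.421.
For two independent groups with equal n: n = 2·((z_{α} + z_β) / d)².
z_{α} + z_β = 1.282 + 0.524 = 1.806.
n = 2 × (1.806 / 0.421)² = 2 × 4.290² = 2 × 18.40 = 36.8.
Round up to the next whole participant.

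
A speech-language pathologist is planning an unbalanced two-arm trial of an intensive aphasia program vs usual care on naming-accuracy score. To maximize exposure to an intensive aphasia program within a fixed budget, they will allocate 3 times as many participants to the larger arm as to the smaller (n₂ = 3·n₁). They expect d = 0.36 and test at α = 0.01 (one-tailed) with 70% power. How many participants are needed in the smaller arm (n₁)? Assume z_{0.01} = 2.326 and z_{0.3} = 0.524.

With allocation ratio k = n₂/n₁ = 3, Var(x̄₁−x̄₂) = σ²(1/n₁ + 1/(k·n₁)) = σ²·(k+1)/(k·n₁).
So n₁ = (1 + 1/k)·((z_{α} + z_β)/d)² = 1.333 × (2.850/0.36)².
n₁ = 1.333 × 62.67 = 83.6.
Round up: n₁ = 84, giving n₂ = 3 × 84 = 252.

n₁ = 84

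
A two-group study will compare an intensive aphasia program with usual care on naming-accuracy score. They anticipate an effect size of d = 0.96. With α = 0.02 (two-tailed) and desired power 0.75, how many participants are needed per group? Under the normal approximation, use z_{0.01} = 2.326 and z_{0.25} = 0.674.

For two independent groups with equal n: n = 2·((z_{α/2} + z_β) / d)².
z_{α/2} + z_β = 2.326 + 0.674 = 3.000.
n = 2 × (3.000 / 0.96)² = 2 × 3.125² = 2 × 9.77 = 19.5.
Round up to the next whole participant.

n = 20 per group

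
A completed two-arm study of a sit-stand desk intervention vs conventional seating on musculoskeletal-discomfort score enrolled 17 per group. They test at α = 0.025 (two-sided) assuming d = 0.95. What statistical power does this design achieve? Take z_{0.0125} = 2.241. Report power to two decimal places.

For two equal groups, power = Φ(d·√(n/2) − z_{α/2}).
d·√(n/2) = 0.95 × √(17/2) = 0.95 × 2.915 = 2.770.
z_β = 2.770 − 2.241 = 0.529.
Power = Φ(0.529) = 0.701.

power ≈ 0.70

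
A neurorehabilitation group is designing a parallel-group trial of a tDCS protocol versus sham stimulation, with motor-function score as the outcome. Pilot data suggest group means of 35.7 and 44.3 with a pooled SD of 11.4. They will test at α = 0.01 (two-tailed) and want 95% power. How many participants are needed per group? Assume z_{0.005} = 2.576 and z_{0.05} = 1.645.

Cohen's d = |M₁ − M₂| / SD_pooled = |35.7 − 44.3| / 11.4 = 8.6 / 11.4 = 0.754.
For two independent groups with equal n: n = 2·((z_{α/2} + z_β) / d)².
z_{α/2} + z_β = 2.576 + 1.645 = 4.221.
n = 2 × (4.221 / 0.754)² = 2 × 5.598² = 2 × 31.34 = 62.7.
Round up to the next whole participant.

n = 63 per group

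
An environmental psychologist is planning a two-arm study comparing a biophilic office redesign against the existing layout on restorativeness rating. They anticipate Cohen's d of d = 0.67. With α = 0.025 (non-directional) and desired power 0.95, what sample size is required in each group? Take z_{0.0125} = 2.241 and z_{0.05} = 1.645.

n = 68 per group

For two independent groups with equal n: n = 2·((z_{α/2} + z_β) / d)².
z_{α/2} + z_β = 2.241 + 1.645 = 3.886.
n = 2 × (3.886 / 0.67)² = 2 × 5.800² = 2 × 33.64 = 67.3.
Round up to the next whole participant.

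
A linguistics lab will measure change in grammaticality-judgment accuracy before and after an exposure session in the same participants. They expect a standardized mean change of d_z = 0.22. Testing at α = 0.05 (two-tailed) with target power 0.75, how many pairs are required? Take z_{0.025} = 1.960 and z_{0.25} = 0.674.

For a paired (one-sample on differences) test: n = ((z_{α/2} + z_β) / d)².
z_{α/2} + z_β = 1.960 + 0.674 = 2.634.
n = (2.634 / 0.22)² = 11.973² = 143.35.
Round up.

n = 144 pairs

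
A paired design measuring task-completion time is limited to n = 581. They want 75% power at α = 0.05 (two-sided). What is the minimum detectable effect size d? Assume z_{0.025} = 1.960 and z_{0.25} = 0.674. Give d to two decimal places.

d_min ≈ 0.11

For a single sample (or paired design) of n = 581: d_min = (z_{α/2} + z_β)/√n.
z-sum = 1.960 + 0.674 = 2.634.
d_min = 2.634 / √581 = 2.634 / 24.104 = 0.109.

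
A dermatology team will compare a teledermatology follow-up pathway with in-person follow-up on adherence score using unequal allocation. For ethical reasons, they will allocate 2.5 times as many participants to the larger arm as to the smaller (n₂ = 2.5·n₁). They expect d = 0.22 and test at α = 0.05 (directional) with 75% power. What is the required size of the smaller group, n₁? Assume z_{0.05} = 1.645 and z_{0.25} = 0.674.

With allocation ratio k = n₂/n₁ = 2.5, Var(x̄₁−x̄₂) = σ²(1/n₁ + 1/(k·n₁)) = σ²·(k+1)/(k·n₁).
So n₁ = (1 + 1/k)·((z_{α} + z_β)/d)² = 1.400 × (2.319/0.22)².
n₁ = 1.400 × 111.11 = 155.6.
Round up: n₁ = 156, giving n₂ = 2.5 × 156 = 390.

n₁ = 156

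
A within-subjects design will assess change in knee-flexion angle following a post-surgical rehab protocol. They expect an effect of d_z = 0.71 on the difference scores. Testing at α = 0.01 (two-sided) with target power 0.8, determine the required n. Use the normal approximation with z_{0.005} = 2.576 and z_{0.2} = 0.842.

n = 24 pairs

For a paired (one-sample on differences) test: n = ((z_{α/2} + z_β) / d)².
z_{α/2} + z_β = 2.576 + 0.842 = 3.418.
n = (3.418 / 0.71)² = 4.814² = 23.18.
Round up.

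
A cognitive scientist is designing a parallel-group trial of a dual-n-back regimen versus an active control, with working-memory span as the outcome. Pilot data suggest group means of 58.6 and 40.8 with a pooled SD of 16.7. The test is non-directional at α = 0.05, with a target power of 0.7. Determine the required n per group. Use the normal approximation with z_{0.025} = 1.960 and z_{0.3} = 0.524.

Cohen's d = |M₁ − M₂| / SD_pooled = |58.6 − 40.8| / 16.7 = 17.8 / 16.7 = 1.066.
For two independent groups with equal n: n = 2·((z_{α/2} + z_β) / d)².
z_{α/2} + z_β = 1.960 + 0.524 = 2.484.
n = 2 × (2.484 / 1.066)² = 2 × 2.330² = 2 × 5.43 = 10.9.
Round up to the next whole participant.

n = 11 per group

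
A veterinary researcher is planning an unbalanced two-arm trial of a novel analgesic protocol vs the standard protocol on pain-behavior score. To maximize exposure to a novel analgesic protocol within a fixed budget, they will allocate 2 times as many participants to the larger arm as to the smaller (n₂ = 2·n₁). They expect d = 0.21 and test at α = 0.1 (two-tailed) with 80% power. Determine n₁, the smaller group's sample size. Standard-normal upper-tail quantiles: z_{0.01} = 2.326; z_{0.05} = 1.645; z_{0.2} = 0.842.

With allocation ratio k = n₂/n₁ = 2, Var(x̄₁−x̄₂) = σ²(1/n₁ + 1/(k·n₁)) = σ²·(k+1)/(k·n₁).
So n₁ = (1 + 1/k)·((z_{α/2} + z_β)/d)² = 1.500 × (2.487/0.21)².
n₁ = 1.500 × 140.25 = 210.4.
Round up: n₁ = 211, giving n₂ = 2 × 211 = 422.

n₁ = 211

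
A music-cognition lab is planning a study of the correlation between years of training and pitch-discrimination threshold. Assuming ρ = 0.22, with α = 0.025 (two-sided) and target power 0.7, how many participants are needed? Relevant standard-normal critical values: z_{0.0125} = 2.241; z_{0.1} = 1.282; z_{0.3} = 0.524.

n = 156

Fisher's z: C = ½·ln((1+r)/(1−r)) = ½·ln(1.5641) = 0.2237.
n = ((z_{α/2} + z_β)/C)² + 3.
(2.241 + 0.524) / 0.2237 = 2.765 / 0.2237 = 12.360.
n = 12.360² + 3 = 152.78 + 3 = 155.8.
Round up.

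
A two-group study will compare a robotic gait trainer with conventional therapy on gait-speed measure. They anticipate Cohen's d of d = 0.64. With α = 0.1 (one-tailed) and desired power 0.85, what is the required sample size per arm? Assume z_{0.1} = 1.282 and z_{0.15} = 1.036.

n = 27 per group

For two independent groups with equal n: n = 2·((z_{α} + z_β) / d)².
z_{α} + z_β = 1.282 + 1.036 = 2.318.
n = 2 × (2.318 / 0.64)² = 2 × 3.622² = 2 × 13.12 = 26.2.
Round up to the next whole participant.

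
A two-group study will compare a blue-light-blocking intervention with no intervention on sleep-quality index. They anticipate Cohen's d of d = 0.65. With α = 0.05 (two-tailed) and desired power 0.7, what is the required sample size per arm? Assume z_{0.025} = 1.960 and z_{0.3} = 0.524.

For two independent groups with equal n: n = 2·((z_{α/2} + z_β) / d)².
z_{α/2} + z_β = 1.960 + 0.524 = 2.484.
n = 2 × (2.484 / 0.65)² = 2 × 3.822² = 2 × 14.60 = 29.2.
Round up to the next whole participant.

n = 30 per group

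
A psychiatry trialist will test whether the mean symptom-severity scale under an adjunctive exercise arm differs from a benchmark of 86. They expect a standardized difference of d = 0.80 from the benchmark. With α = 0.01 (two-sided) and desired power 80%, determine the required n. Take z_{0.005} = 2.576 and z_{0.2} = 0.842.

n = 19

For a one-sample test: n = ((z_{α/2} + z_β) / d)².
z_{α/2} + z_β = 2.576 + 0.842 = 3.418.
n = (3.418 / 0.80)² = 4.272² = 18.25.
Round up.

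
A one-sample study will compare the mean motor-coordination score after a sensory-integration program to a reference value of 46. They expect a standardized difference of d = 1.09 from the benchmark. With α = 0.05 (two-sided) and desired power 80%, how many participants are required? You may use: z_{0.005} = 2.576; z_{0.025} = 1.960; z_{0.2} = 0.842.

n = 7

For a one-sample test: n = ((z_{α/2} + z_β) / d)².
z_{α/2} + z_β = 1.960 + 0.842 = 2.802.
n = (2.802 / 1.09)² = 2.571² = 6.61.
Round up.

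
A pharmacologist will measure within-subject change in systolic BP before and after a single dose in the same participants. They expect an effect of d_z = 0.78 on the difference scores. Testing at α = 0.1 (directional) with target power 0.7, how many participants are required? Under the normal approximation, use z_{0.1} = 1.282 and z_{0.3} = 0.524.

For a paired (one-sample on differences) test: n = ((z_{α} + z_β) / d)².
z_{α} + z_β = 1.282 + 0.524 = 1.806.
n = (1.806 / 0.78)² = 2.315² = 5.36.
Round up.

n = 6 pairs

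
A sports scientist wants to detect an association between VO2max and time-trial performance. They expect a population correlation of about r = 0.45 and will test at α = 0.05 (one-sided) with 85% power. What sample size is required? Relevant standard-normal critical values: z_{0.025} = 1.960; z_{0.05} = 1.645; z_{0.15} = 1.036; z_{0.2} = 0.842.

Fisher's z: C = ½·ln((1+r)/(1−r)) = ½·ln(2.6364) = 0.4847.
n = ((z_{α} + z_β)/C)² + 3.
(1.645 + 1.036) / 0.4847 = 2.681 / 0.4847 = 5.531.
n = 5.531² + 3 = 30.59 + 3 = 33.6.
Round up.

n = 34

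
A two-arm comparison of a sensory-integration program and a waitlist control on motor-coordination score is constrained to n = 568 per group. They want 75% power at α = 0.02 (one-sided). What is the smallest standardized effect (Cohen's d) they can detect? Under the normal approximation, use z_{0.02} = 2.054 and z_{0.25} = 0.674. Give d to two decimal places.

For two independent groups of n = 568 each: d_min = (z_{α} + z_β)·√(2/n).
z-sum = 2.054 + 0.674 = 2.728.
d_min = 2.728 × √(2/568) = 2.728 × 0.0593 = 0.162.

d_min ≈ 0.16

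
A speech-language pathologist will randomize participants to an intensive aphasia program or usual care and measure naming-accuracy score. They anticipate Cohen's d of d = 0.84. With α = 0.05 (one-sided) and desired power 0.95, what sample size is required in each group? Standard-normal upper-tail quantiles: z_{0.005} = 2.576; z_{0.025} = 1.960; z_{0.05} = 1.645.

n = 31 per group

For two independent groups with equal n: n = 2·((z_{α} + z_β) / d)².
z_{α} + z_β = 1.645 + 1.645 = 3.290.
n = 2 × (3.290 / 0.84)² = 2 × 3.917² = 2 × 15.34 = 30.7.
Round up to the next whole participant.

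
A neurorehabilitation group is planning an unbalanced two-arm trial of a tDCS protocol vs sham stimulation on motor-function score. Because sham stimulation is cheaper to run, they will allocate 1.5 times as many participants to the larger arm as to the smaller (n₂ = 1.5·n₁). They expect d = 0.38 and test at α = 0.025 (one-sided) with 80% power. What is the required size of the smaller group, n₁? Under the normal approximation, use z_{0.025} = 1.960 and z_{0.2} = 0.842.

With allocation ratio k = n₂/n₁ = 1.5, Var(x̄₁−x̄₂) = σ²(1/n₁ + 1/(k·n₁)) = σ²·(k+1)/(k·n₁).
So n₁ = (1 + 1/k)·((z_{α} + z_β)/d)² = 1.667 × (2.802/0.38)².
n₁ = 1.667 × 54.37 = 90.6.
Round up: n₁ = 91, giving n₂ = ⌈1.5 × 91⌉ = ⌈136.5⌉ = 137.

n₁ = 91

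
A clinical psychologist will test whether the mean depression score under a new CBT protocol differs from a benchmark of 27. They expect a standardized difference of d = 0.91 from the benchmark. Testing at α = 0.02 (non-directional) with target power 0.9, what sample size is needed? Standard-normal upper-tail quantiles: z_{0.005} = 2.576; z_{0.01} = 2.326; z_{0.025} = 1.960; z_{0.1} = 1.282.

n = 16

For a one-sample test: n = ((z_{α/2} + z_β) / d)².
z_{α/2} + z_β = 2.326 + 1.282 = 3.608.
n = (3.608 / 0.91)² = 3.965² = 15.72.
Round up.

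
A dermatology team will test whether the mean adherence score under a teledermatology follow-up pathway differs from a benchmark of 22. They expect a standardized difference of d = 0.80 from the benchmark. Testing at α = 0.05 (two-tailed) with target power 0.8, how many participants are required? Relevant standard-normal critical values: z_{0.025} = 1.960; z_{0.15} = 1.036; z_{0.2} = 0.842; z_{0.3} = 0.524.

n = 13

For a one-sample test: n = ((z_{α/2} + z_β) / d)².
z_{α/2} + z_β = 1.960 + 0.842 = 2.802.
n = (2.802 / 0.80)² = 3.502² = 12.27.
Round up.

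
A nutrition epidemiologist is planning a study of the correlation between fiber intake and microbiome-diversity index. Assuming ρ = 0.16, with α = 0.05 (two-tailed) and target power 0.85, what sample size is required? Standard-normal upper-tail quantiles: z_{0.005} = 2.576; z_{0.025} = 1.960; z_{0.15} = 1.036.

n = 348

Fisher's z: C = ½·ln((1+r)/(1−r)) = ½·ln(1.3810) = 0.1614.
n = ((z_{α/2} + z_β)/C)² + 3.
(1.960 + 1.036) / 0.1614 = 2.996 / 0.1614 = 18.563.
n = 18.563² + 3 = 344.57 + 3 = 347.6.
Round up.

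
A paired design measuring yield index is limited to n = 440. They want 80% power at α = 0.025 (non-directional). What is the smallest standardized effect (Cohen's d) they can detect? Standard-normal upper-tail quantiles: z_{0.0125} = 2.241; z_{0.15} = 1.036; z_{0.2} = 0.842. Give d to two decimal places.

For a single sample (or paired design) of n = 440: d_min = (z_{α/2} + z_β)/√n.
z-sum = 2.241 + 0.842 = 3.083.
d_min = 3.083 / √440 = 3.083 / 20.976 = 0.147.

d_min ≈ 0.15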